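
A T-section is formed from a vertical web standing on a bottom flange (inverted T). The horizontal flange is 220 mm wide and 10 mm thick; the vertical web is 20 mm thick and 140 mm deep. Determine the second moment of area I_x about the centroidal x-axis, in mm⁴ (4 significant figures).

I_x ≈ 1.152 × 10⁷ mm⁴

Break the section into simple shapes (no overlaps), measuring from the bottom-left corner of the bounding box.
Flange: 220 × 10, A = 2 200 mm², y = 5 mm, Ī = 18333.3 mm⁴.
Web: 20 × 140, A = 2 800 mm², y = 80 mm, Ī = 4 573 333 mm⁴.
Centroid: ȳ = ΣA·y / ΣA = 47 mm.
Transfer each piece to the centroidal x-axis using Ī + A·d² with d = y − 47:
  flange: d = -42 mm → contributes +3 899 133 mm⁴
  web: d = 33 mm → contributes +7 622 533 mm⁴
Total I = 11 521 667 mm⁴.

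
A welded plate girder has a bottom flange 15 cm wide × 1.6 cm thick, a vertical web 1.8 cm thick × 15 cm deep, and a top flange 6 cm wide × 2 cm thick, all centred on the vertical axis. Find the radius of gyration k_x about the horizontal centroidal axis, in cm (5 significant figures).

k_x ≈ 6.7680 cm

Decompose the section into non-overlapping parts with the origin at the bottom-left of its bounding rectangle.
Bottom plate: 15 × 1.6, A = 24 cm², y = 0.8 cm, Ī = 5.12 cm⁴.
Web plate: 1.8 × 15, A = 27 cm², y = 9.1 cm, Ī = 506.25 cm⁴.
Top plate: 6 × 2, A = 12 cm², y = 17.6 cm, Ī = 4 cm⁴.
Centroid: ȳ = ΣA·y / ΣA = 7.557143 cm.
Transfer each piece to the horizontal centroidal axis using Ī + A·d² with d = y − 7.557143:
  bottom plate: d = -6.757143 cm → contributes +1100.936 cm⁴
  web plate: d = 1.542857 cm → contributes +570.521 cm⁴
  top plate: d = 10.04286 cm → contributes +1214.308 cm⁴
Total I = 2885.764 cm⁴.
Radius of gyration: k = √(I/A) = √(2885.764 / 63) = 6.767997 cm.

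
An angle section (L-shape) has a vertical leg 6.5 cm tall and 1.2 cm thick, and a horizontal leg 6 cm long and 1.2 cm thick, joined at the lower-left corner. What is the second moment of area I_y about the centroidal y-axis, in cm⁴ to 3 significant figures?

I_y ≈ 41.8 cm⁴

Break the section into simple shapes (no overlaps), measuring from the bottom-left corner of the bounding box.
Vertical leg: 1.2 × 6.5, A = 7.8 cm², x = 0.6 cm, Ī = 0.936 cm⁴.
Horizontal leg (remainder): 4.8 × 1.2, A = 5.76 cm², x = 3.6 cm, Ī = 11.059 cm⁴.
Centroid: x̄ = ΣA·x / ΣA = 1.8743 cm.
Transfer each piece to the centroidal y-axis using Ī + A·d² with d = x − 1.8743:
  vertical leg: d = -1.2743 cm → contributes +13.603 cm⁴
  horizontal leg (remainder): d = 1.7257 cm → contributes +28.212 cm⁴
Total I = 41.815 cm⁴.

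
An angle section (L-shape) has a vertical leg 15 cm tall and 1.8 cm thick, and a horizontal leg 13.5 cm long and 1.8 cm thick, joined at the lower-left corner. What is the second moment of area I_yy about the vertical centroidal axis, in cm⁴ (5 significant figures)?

Break the section into simple shapes (no overlaps), measuring from the bottom-left corner of the bounding box.
Vertical leg: 1.8 × 15, A = 27 cm², x = 0.9 cm, Ī = 7.29 cm⁴.
Horizontal leg (remainder): 11.7 × 1.8, A = 21.06 cm², x = 7.65 cm, Ī = 240.242 cm⁴.
Centroid: x̄ = ΣA·x / ΣA = 3.857865 cm.
Transfer each piece to the vertical centroidal axis using Ī + A·d² with d = x − 3.857865:
  vertical leg: d = -2.957865 cm → contributes +243.5121 cm⁴
  horizontal leg (remainder): d = 3.792135 cm → contributes +543.0908 cm⁴
Total I = 786.6029 cm⁴.

I_yy ≈ 786.60 cm⁴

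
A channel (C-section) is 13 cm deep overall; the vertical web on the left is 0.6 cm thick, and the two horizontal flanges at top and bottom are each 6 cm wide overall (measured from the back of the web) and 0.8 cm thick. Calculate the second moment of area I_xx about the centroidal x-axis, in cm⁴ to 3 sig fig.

Break the section into simple shapes (no overlaps), measuring from the bottom-left corner of the bounding box.
Web: 0.6 × 13, A = 7.8 cm², y = 6.5 cm, Ī = 109.85 cm⁴.
Top flange (beyond web): 5.4 × 0.8, A = 4.32 cm², y = 12.6 cm, Ī = 0.2304 cm⁴.
Bottom flange (beyond web): 5.4 × 0.8, A = 4.32 cm², y = 0.4 cm, Ī = 0.2304 cm⁴.
By symmetry the centroid is at mid-height, ȳ = 6.5 cm.
Transfer each piece to the centroidal x-axis using Ī + A·d² with d = y − 6.5:
  web: d = 0 cm → contributes +109.85 cm⁴
  top flange (beyond web): d = 6.1 cm → contributes +160.98 cm⁴
  bottom flange (beyond web): d = -6.1 cm → contributes +160.98 cm⁴
Total I = 431.81 cm⁴.

I_xx ≈ 432 cm⁴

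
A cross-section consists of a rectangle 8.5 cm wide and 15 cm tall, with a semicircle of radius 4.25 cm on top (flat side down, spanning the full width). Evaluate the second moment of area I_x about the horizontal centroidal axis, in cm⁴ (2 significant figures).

I_x ≈ 4400 cm⁴

Split into non-overlapping primitives; take the origin at the lower-left of the bounding box.
Rectangular body: 8.5 × 15, A = 127.5 cm², y = 7.5 cm, Ī = 2 391 cm⁴.
Semicircular cap: semicircle r = 4.25, A = 28.37 cm², y = 16.8 cm, Ī = 35.81 cm⁴.
Centroid: ȳ = ΣA·y / ΣA = 9.194 cm.
Transfer each piece to the horizontal centroidal axis using Ī + A·d² with d = y − 9.194:
  rectangular body: d = -1.694 cm → contributes +2 756 cm⁴
  semicircular cap: d = 7.61 cm → contributes +1 679 cm⁴
Total I = 4 435 cm⁴.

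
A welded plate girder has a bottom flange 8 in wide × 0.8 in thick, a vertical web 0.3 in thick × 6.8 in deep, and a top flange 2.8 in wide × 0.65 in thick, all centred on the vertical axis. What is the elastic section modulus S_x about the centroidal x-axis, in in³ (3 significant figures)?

Split into non-overlapping primitives; take the origin at the lower-left of the bounding box.
Bottom plate: 8 × 0.8, A = 6.4 in², y = 0.4 in, Ī = 0.34133 in⁴.
Web plate: 0.3 × 6.8, A = 2.04 in², y = 4.2 in, Ī = 7.8608 in⁴.
Top plate: 2.8 × 0.65, A = 1.82 in², y = 7.925 in, Ī = 0.064079 in⁴.
Centroid: ȳ = ΣA·y / ΣA = 2.4904 in.
Transfer each piece to the centroidal x-axis using Ī + A·d² with d = y − 2.4904:
  bottom plate: d = -2.0904 in → contributes +28.308 in⁴
  web plate: d = 1.7096 in → contributes +13.823 in⁴
  top plate: d = 5.4346 in → contributes +53.818 in⁴
Total I = 95.949 in⁴.
Extreme fibre distance c = 5.7596 in; S = I/c = 16.659 in³.

S_x ≈ 16.7 in³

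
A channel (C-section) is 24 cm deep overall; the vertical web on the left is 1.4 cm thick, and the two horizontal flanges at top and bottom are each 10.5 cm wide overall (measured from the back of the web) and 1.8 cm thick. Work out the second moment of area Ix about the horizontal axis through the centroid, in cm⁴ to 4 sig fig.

Treat the section as a set of non-overlapping primitives; coordinates are from the bounding-box lower-left.
Web: 1.4 × 24, A = 33.6 cm², y = 12 cm, Ī = 1612.8 cm⁴.
Top flange (beyond web): 9.1 × 1.8, A = 16.38 cm², y = 23.1 cm, Ī = 4.4226 cm⁴.
Bottom flange (beyond web): 9.1 × 1.8, A = 16.38 cm², y = 0.9 cm, Ī = 4.4226 cm⁴.
By symmetry the centroid is at mid-height, ȳ = 12 cm.
Transfer each piece to the horizontal axis through the centroid using Ī + A·d² with d = y − 12:
  web: d = 0 cm → contributes +1612.8 cm⁴
  top flange (beyond web): d = 11.1 cm → contributes +2022.6 cm⁴
  bottom flange (beyond web): d = -11.1 cm → contributes +2022.6 cm⁴
Total I = 5 658 cm⁴.

Ix ≈ 5658 cm⁴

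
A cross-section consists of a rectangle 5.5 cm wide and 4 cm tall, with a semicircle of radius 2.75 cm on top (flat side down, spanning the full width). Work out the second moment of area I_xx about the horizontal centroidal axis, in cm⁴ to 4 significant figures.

I_xx ≈ 113.0 cm⁴

Treat the section as a set of non-overlapping primitives; coordinates are from the bounding-box lower-left.
Rectangular body: 5.5 × 4, A = 22 cm², y = 2 cm, Ī = 29.3333 cm⁴.
Semicircular cap: semicircle r = 2.75, A = 11.8791 cm², y = 5.16714 cm, Ī = 6.27715 cm⁴.
Centroid: ȳ = ΣA·y / ΣA = 3.1105 cm.
Transfer each piece to the horizontal centroidal axis using Ī + A·d² with d = y − 3.1105:
  rectangular body: d = -1.1105 cm → contributes +56.4641 cm⁴
  semicircular cap: d = 2.05663 cm → contributes +56.5229 cm⁴
Total I = 112.987 cm⁴.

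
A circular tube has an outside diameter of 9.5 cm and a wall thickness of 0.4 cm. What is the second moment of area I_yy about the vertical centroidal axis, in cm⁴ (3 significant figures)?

I_yy ≈ 119 cm⁴

Split into non-overlapping primitives; take the origin at the lower-left of the bounding box.
Outer circle: ⌀9.5, A = 70.882 cm², x = 4.75 cm, Ī = 399.82 cm⁴.
Bore (subtracted): ⌀8.7, A = 59.447 cm², x = 4.75 cm, Ī = 281.22 cm⁴.
By symmetry the centroid is at mid-width, x̄ = 4.75 cm.
All pieces are centred on the vertical centroidal axis, so I = ΣĪ (holes subtracted) = 118.6 cm⁴.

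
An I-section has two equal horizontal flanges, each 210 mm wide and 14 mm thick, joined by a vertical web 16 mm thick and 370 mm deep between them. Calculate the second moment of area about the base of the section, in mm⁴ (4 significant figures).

Split into non-overlapping primitives; take the origin at the lower-left of the bounding box.
Bottom flange: 210 × 14, A = 2 940 mm², y = 7 mm, Ī = 48 020 mm⁴.
Web: 16 × 370, A = 5 920 mm², y = 199 mm, Ī = 67 537 333 mm⁴.
Top flange: 210 × 14, A = 2 940 mm², y = 391 mm, Ī = 48 020 mm⁴.
Transfer each piece to the base of the section using Ī + A·d² with d = y − 0:
  bottom flange: d = 7 mm → contributes +192 080 mm⁴
  web: d = 199 mm → contributes +301 975 253 mm⁴
  top flange: d = 391 mm → contributes +449 518 160 mm⁴
Total I = 751 685 493 mm⁴.

I_base ≈ 7.517 × 10⁸ mm⁴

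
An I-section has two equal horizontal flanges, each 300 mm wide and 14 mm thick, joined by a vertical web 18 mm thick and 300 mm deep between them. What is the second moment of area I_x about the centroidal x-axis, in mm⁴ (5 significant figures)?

Treat the section as a set of non-overlapping primitives; coordinates are from the bounding-box lower-left.
Bottom flange: 300 × 14, A = 4 200 mm², y = 7 mm, Ī = 68 600 mm⁴.
Web: 18 × 300, A = 5 400 mm², y = 164 mm, Ī = 40 500 000 mm⁴.
Top flange: 300 × 14, A = 4 200 mm², y = 321 mm, Ī = 68 600 mm⁴.
By symmetry the centroid is at mid-height, ȳ = 164 mm.
Transfer each piece to the centroidal x-axis using Ī + A·d² with d = y − 164:
  bottom flange: d = -157 mm → contributes +103 594 400 mm⁴
  web: d = 0 mm → contributes +40 500 000 mm⁴
  top flange: d = 157 mm → contributes +103 594 400 mm⁴
Total I = 247 688 800 mm⁴.

I_x ≈ 2.4769 × 10⁸ mm⁴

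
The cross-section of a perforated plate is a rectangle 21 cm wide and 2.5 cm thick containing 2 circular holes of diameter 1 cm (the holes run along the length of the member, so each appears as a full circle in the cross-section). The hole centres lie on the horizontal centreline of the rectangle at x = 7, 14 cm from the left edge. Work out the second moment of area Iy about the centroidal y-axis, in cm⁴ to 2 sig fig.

Iy ≈ 1900 cm⁴

Treat the section as a set of non-overlapping primitives; coordinates are from the bounding-box lower-left.
Plate: 21 × 2.5, A = 52.5 cm², x = 10.5 cm, Ī = 1 929 cm⁴.
Hole 1 (subtracted): ⌀1, A = 0.7854 cm², x = 7 cm, Ī = 0.04909 cm⁴.
Hole 2 (subtracted): ⌀1, A = 0.7854 cm², x = 14 cm, Ī = 0.04909 cm⁴.
By symmetry the centroid is at mid-width, x̄ = 10.5 cm.
Transfer each piece to the centroidal y-axis using Ī + A·d² with d = x − 10.5:
  plate: d = 0 cm → contributes +1 929 cm⁴
  hole 1: d = -3.5 cm → contributes −9.67 cm⁴
  hole 2: d = 3.5 cm → contributes −9.67 cm⁴
Total I = 1 910 cm⁴.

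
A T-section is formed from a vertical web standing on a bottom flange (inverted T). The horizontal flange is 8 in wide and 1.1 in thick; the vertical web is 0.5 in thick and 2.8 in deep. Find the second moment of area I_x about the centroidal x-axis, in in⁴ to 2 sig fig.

Split into non-overlapping primitives; take the origin at the lower-left of the bounding box.
Flange: 8 × 1.1, A = 8.8 in², y = 0.55 in, Ī = 0.8873 in⁴.
Web: 0.5 × 2.8, A = 1.4 in², y = 2.5 in, Ī = 0.9147 in⁴.
Centroid: ȳ = ΣA·y / ΣA = 0.8176 in.
Transfer each piece to the centroidal x-axis using Ī + A·d² with d = y − 0.8176:
  flange: d = -0.2676 in → contributes +1.518 in⁴
  web: d = 1.682 in → contributes +4.877 in⁴
Total I = 6.395 in⁴.

I_x ≈ 6.4 in⁴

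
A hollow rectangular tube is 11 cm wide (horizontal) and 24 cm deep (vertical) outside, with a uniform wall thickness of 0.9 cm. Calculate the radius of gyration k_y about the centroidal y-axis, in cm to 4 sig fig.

Split into non-overlapping primitives; take the origin at the lower-left of the bounding box.
Outer rectangle: 11 × 24, A = 264 cm², x = 5.5 cm, Ī = 2 662 cm⁴.
Inner void (subtracted): 9.2 × 22.2, A = 204.24 cm², x = 5.5 cm, Ī = 1440.57 cm⁴.
By symmetry the centroid is at mid-width, x̄ = 5.5 cm.
All pieces are centred on the centroidal y-axis, so I = ΣĪ (holes subtracted) = 1221.43 cm⁴.
Radius of gyration: k = √(I/A) = √(1221.43 / 59.76) = 4.52094 cm.

k_y ≈ 4.521 cm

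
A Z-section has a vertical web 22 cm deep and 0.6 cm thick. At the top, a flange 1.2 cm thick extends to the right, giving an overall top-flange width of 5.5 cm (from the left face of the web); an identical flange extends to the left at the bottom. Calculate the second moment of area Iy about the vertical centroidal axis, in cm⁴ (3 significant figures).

Decompose the section into non-overlapping parts with the origin at the bottom-left of its bounding rectangle.
Web: 0.6 × 22, A = 13.2 cm², x = 5.2 cm, Ī = 0.396 cm⁴.
Top flange (beyond web): 4.9 × 1.2, A = 5.88 cm², x = 7.95 cm, Ī = 11.765 cm⁴.
Bottom flange (beyond web): 4.9 × 1.2, A = 5.88 cm², x = 2.45 cm, Ī = 11.765 cm⁴.
Centroid: x̄ = ΣA·x / ΣA = 5.2 cm.
Transfer each piece to the vertical centroidal axis using Ī + A·d² with d = x − 5.2:
  web: d = 0 cm → contributes +0.396 cm⁴
  top flange (beyond web): d = 2.75 cm → contributes +56.232 cm⁴
  bottom flange (beyond web): d = -2.75 cm → contributes +56.232 cm⁴
Total I = 112.86 cm⁴.

Iy ≈ 113 cm⁴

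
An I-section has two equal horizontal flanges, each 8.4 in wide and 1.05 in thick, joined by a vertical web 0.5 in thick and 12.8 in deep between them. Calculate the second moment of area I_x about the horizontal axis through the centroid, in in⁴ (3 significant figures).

I_x ≈ 935 in⁴

Treat the section as a set of non-overlapping primitives; coordinates are from the bounding-box lower-left.
Bottom flange: 8.4 × 1.05, A = 8.82 in², y = 0.525 in, Ī = 0.81034 in⁴.
Web: 0.5 × 12.8, A = 6.4 in², y = 7.45 in, Ī = 87.381 in⁴.
Top flange: 8.4 × 1.05, A = 8.82 in², y = 14.375 in, Ī = 0.81034 in⁴.
By symmetry the centroid is at mid-height, ȳ = 7.45 in.
Transfer each piece to the horizontal axis through the centroid using Ī + A·d² with d = y − 7.45:
  bottom flange: d = -6.925 in → contributes +423.78 in⁴
  web: d = 0 in → contributes +87.381 in⁴
  top flange: d = 6.925 in → contributes +423.78 in⁴
Total I = 934.94 in⁴.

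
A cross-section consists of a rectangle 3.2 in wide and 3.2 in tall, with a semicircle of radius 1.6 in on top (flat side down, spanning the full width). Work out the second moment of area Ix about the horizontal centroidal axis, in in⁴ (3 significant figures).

Split into non-overlapping primitives; take the origin at the lower-left of the bounding box.
Rectangular body: 3.2 × 3.2, A = 10.24 in², y = 1.6 in, Ī = 8.7381 in⁴.
Semicircular cap: semicircle r = 1.6, A = 4.0212 in², y = 3.8791 in, Ī = 0.7193 in⁴.
Centroid: ȳ = ΣA·y / ΣA = 2.2426 in.
Transfer each piece to the horizontal centroidal axis using Ī + A·d² with d = y − 2.2426:
  rectangular body: d = -0.64263 in → contributes +12.967 in⁴
  semicircular cap: d = 1.6364 in → contributes +11.488 in⁴
Total I = 24.455 in⁴.

Ix ≈ 24.5 in⁴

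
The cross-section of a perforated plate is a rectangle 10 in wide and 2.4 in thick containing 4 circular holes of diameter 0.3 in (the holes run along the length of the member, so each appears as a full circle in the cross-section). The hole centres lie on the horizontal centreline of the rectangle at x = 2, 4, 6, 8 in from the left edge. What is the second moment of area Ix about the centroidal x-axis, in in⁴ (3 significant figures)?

Ix ≈ 11.5 in⁴

Decompose the section into non-overlapping parts with the origin at the bottom-left of its bounding rectangle.
Plate: 10 × 2.4, A = 24 in², y = 1.2 in, Ī = 11.52 in⁴.
Hole 1 (subtracted): ⌀0.3, A = 0.070686 in², y = 1.2 in, Ī = 0.00039761 in⁴.
Hole 2 (subtracted): ⌀0.3, A = 0.070686 in², y = 1.2 in, Ī = 0.00039761 in⁴.
Hole 3 (subtracted): ⌀0.3, A = 0.070686 in², y = 1.2 in, Ī = 0.00039761 in⁴.
Hole 4 (subtracted): ⌀0.3, A = 0.070686 in², y = 1.2 in, Ī = 0.00039761 in⁴.
By symmetry the centroid is at mid-height, ȳ = 1.2 in.
All pieces are centred on the centroidal x-axis, so I = ΣĪ (holes subtracted) = 11.518 in⁴.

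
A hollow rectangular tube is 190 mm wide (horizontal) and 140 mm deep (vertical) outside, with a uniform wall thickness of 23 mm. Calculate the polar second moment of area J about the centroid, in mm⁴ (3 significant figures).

Decompose the section into non-overlapping parts with the origin at the bottom-left of its bounding rectangle.
Outer rectangle: 190 × 140, A = 26 600 mm², y = 70 mm, Ī = 43 446 667 mm⁴.
Inner void (subtracted): 144 × 94, A = 13 536 mm², y = 70 mm, Ī = 9 967 008 mm⁴.
By symmetry the centroid is at mid-height, ȳ = 70 mm.
All pieces are centred on the centroidal x-axis, so I = ΣĪ (holes subtracted) = 33 479 659 mm⁴.
Repeating about the centroidal y-axis gives I_y = 56 631 459 mm⁴.
Polar second moment: J = I_x + I_y = 90 111 117 mm⁴.

J ≈ 9.01 × 10⁷ mm⁴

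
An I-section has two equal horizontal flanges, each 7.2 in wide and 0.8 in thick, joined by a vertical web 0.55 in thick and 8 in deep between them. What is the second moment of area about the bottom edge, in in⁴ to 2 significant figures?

I_base ≈ 610 in⁴

Split into non-overlapping primitives; take the origin at the lower-left of the bounding box.
Bottom flange: 7.2 × 0.8, A = 5.76 in², y = 0.4 in, Ī = 0.3072 in⁴.
Web: 0.55 × 8, A = 4.4 in², y = 4.8 in, Ī = 23.47 in⁴.
Top flange: 7.2 × 0.8, A = 5.76 in², y = 9.2 in, Ī = 0.3072 in⁴.
Transfer each piece to the bottom edge using Ī + A·d² with d = y − 0:
  bottom flange: d = 0.4 in → contributes +1.229 in⁴
  web: d = 4.8 in → contributes +124.8 in⁴
  top flange: d = 9.2 in → contributes +487.8 in⁴
Total I = 613.9 in⁴.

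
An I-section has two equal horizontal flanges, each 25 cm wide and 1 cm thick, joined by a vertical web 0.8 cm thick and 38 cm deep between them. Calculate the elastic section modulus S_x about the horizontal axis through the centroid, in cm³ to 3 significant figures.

S_x ≈ 1130 cm³

Break the section into simple shapes (no overlaps), measuring from the bottom-left corner of the bounding box.
Bottom flange: 25 × 1, A = 25 cm², y = 0.5 cm, Ī = 2.0833 cm⁴.
Web: 0.8 × 38, A = 30.4 cm², y = 20 cm, Ī = 3658.1 cm⁴.
Top flange: 25 × 1, A = 25 cm², y = 39.5 cm, Ī = 2.0833 cm⁴.
By symmetry the centroid is at mid-height, ȳ = 20 cm.
Transfer each piece to the horizontal axis through the centroid using Ī + A·d² with d = y − 20:
  bottom flange: d = -19.5 cm → contributes +9508.3 cm⁴
  web: d = 0 cm → contributes +3658.1 cm⁴
  top flange: d = 19.5 cm → contributes +9508.3 cm⁴
Total I = 22 675 cm⁴.
Extreme fibre distance c = 20 cm; S = I/c = 1133.7 cm³.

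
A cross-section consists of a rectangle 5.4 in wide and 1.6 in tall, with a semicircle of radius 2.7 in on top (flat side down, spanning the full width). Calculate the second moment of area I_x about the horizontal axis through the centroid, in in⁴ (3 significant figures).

I_x ≈ 26.3 in⁴

Decompose the section into non-overlapping parts with the origin at the bottom-left of its bounding rectangle.
Rectangular body: 5.4 × 1.6, A = 8.64 in², y = 0.8 in, Ī = 1.8432 in⁴.
Semicircular cap: semicircle r = 2.7, A = 11.451 in², y = 2.7459 in, Ī = 5.8329 in⁴.
Centroid: ȳ = ΣA·y / ΣA = 1.9091 in.
Transfer each piece to the horizontal axis through the centroid using Ī + A·d² with d = y − 1.9091:
  rectangular body: d = -1.1091 in → contributes +12.471 in⁴
  semicircular cap: d = 0.83682 in → contributes +13.852 in⁴
Total I = 26.323 in⁴.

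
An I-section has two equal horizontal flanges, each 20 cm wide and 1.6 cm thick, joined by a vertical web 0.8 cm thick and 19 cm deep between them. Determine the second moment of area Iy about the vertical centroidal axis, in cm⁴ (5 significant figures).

Iy ≈ 2134.1 cm⁴

Treat the section as a set of non-overlapping primitives; coordinates are from the bounding-box lower-left.
Bottom flange: 20 × 1.6, A = 32 cm², x = 10 cm, Ī = 1066.667 cm⁴.
Web: 0.8 × 19, A = 15.2 cm², x = 10 cm, Ī = 0.8106667 cm⁴.
Top flange: 20 × 1.6, A = 32 cm², x = 10 cm, Ī = 1066.667 cm⁴.
By symmetry the centroid is at mid-width, x̄ = 10 cm.
All pieces are centred on the vertical centroidal axis, so I = ΣĪ = 2134.144 cm⁴.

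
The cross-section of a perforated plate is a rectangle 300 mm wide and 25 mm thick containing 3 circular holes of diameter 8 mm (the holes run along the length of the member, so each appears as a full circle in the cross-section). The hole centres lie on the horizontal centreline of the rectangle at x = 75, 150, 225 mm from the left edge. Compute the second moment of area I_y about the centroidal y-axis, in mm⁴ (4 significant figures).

I_y ≈ 5.568 × 10⁷ mm⁴

Break the section into simple shapes (no overlaps), measuring from the bottom-left corner of the bounding box.
Plate: 300 × 25, A = 7 500 mm², x = 150 mm, Ī = 56 250 000 mm⁴.
Hole 1 (subtracted): ⌀8, A = 50.2655 mm², x = 75 mm, Ī = 201.062 mm⁴.
Hole 2 (subtracted): ⌀8, A = 50.2655 mm², x = 150 mm, Ī = 201.062 mm⁴.
Hole 3 (subtracted): ⌀8, A = 50.2655 mm², x = 225 mm, Ī = 201.062 mm⁴.
By symmetry the centroid is at mid-width, x̄ = 150 mm.
Transfer each piece to the centroidal y-axis using Ī + A·d² with d = x − 150:
  plate: d = 0 mm → contributes +56 250 000 mm⁴
  hole 1: d = -75 mm → contributes −282 944 mm⁴
  hole 2: d = 0 mm → contributes −201.062 mm⁴
  hole 3: d = 75 mm → contributes −282 944 mm⁴
Total I = 55 683 910 mm⁴.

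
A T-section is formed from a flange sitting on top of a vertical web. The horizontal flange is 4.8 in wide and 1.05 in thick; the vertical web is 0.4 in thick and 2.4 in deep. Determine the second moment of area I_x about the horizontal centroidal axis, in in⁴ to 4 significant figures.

I_x ≈ 3.323 in⁴

Treat the section as a set of non-overlapping primitives; coordinates are from the bounding-box lower-left.
Flange: 4.8 × 1.05, A = 5.04 in², y = 2.925 in, Ī = 0.46305 in⁴.
Web: 0.4 × 2.4, A = 0.96 in², y = 1.2 in, Ī = 0.4608 in⁴.
Centroid: ȳ = ΣA·y / ΣA = 2.649 in.
Transfer each piece to the horizontal centroidal axis using Ī + A·d² with d = y − 2.649:
  flange: d = 0.276 in → contributes +0.846977 in⁴
  web: d = -1.449 in → contributes +2.47642 in⁴
Total I = 3.32339 in⁴.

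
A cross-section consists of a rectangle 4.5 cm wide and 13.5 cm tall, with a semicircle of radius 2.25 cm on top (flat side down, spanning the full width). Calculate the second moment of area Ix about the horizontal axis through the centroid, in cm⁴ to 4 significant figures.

Treat the section as a set of non-overlapping primitives; coordinates are from the bounding-box lower-left.
Rectangular body: 4.5 × 13.5, A = 60.75 cm², y = 6.75 cm, Ī = 922.641 cm⁴.
Semicircular cap: semicircle r = 2.25, A = 7.95216 cm², y = 14.4549 cm, Ī = 2.81295 cm⁴.
Centroid: ȳ = ΣA·y / ΣA = 7.64183 cm.
Transfer each piece to the horizontal axis through the centroid using Ī + A·d² with d = y − 7.64183:
  rectangular body: d = -0.891832 cm → contributes +970.959 cm⁴
  semicircular cap: d = 6.8131 cm → contributes +371.938 cm⁴
Total I = 1342.9 cm⁴.

Ix ≈ 1343 cm⁴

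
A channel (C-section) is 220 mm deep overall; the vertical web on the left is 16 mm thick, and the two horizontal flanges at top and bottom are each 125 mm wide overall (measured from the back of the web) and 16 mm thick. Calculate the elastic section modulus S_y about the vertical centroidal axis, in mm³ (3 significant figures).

Decompose the section into non-overlapping parts with the origin at the bottom-left of its bounding rectangle.
Web: 16 × 220, A = 3 520 mm², x = 8 mm, Ī = 75 093 mm⁴.
Top flange (beyond web): 109 × 16, A = 1 744 mm², x = 70.5 mm, Ī = 1 726 705 mm⁴.
Bottom flange (beyond web): 109 × 16, A = 1 744 mm², x = 70.5 mm, Ī = 1 726 705 mm⁴.
Centroid: x̄ = ΣA·x / ΣA = 39.107 mm.
Transfer each piece to the vertical centroidal axis using Ī + A·d² with d = x − 39.107:
  web: d = -31.107 mm → contributes +3 481 272 mm⁴
  top flange (beyond web): d = 31.393 mm → contributes +3 445 419 mm⁴
  bottom flange (beyond web): d = 31.393 mm → contributes +3 445 419 mm⁴
Total I = 10 372 111 mm⁴.
Extreme fibre distance c = 85.893 mm; S = I/c = 120 757 mm³.

S_y ≈ 1.21 × 10⁵ mm³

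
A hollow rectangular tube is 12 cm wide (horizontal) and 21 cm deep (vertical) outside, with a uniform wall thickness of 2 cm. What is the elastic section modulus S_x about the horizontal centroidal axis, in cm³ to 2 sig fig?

Split into non-overlapping primitives; take the origin at the lower-left of the bounding box.
Outer rectangle: 12 × 21, A = 252 cm², y = 10.5 cm, Ī = 9 261 cm⁴.
Inner void (subtracted): 8 × 17, A = 136 cm², y = 10.5 cm, Ī = 3 275 cm⁴.
By symmetry the centroid is at mid-height, ȳ = 10.5 cm.
All pieces are centred on the horizontal centroidal axis, so I = ΣĪ (holes subtracted) = 5 986 cm⁴.
Extreme fibre distance c = 10.5 cm; S = I/c = 570.1 cm³.

S_x ≈ 570 cm³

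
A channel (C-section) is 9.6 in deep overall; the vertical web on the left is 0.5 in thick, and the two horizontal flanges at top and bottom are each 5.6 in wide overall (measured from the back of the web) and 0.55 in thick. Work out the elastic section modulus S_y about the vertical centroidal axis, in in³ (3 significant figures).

S_y ≈ 8.47 in³

Split into non-overlapping primitives; take the origin at the lower-left of the bounding box.
Web: 0.5 × 9.6, A = 4.8 in², x = 0.25 in, Ī = 0.1 in⁴.
Top flange (beyond web): 5.1 × 0.55, A = 2.805 in², x = 3.05 in, Ī = 6.0798 in⁴.
Bottom flange (beyond web): 5.1 × 0.55, A = 2.805 in², x = 3.05 in, Ī = 6.0798 in⁴.
Centroid: x̄ = ΣA·x / ΣA = 1.7589 in.
Transfer each piece to the vertical centroidal axis using Ī + A·d² with d = x − 1.7589:
  web: d = -1.5089 in → contributes +11.029 in⁴
  top flange (beyond web): d = 1.2911 in → contributes +10.755 in⁴
  bottom flange (beyond web): d = 1.2911 in → contributes +10.755 in⁴
Total I = 32.54 in⁴.
Extreme fibre distance c = 3.8411 in; S = I/c = 8.4715 in³.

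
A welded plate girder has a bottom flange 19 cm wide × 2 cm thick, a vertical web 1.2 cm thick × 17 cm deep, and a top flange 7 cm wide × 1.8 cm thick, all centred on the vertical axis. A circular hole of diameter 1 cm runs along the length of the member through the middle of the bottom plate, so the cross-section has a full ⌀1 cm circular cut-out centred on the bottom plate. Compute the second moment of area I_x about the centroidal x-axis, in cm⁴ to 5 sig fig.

I_x ≈ 4192.1 cm⁴

Treat the section as a set of non-overlapping primitives; coordinates are from the bounding-box lower-left.
Bottom plate: 19 × 2, A = 38 cm², y = 1 cm, Ī = 12.66667 cm⁴.
Web plate: 1.2 × 17, A = 20.4 cm², y = 10.5 cm, Ī = 491.3 cm⁴.
Top plate: 7 × 1.8, A = 12.6 cm², y = 19.9 cm, Ī = 3.402 cm⁴.
Hole (subtracted): ⌀1, A = 0.7853982 cm², y = 1 cm, Ī = 0.04908739 cm⁴.
Centroid: ȳ = ΣA·y / ΣA = 7.151712 cm.
Transfer each piece to the centroidal x-axis using Ī + A·d² with d = y − 7.151712:
  bottom plate: d = -6.151712 cm → contributes +1450.722 cm⁴
  web plate: d = 3.348288 cm → contributes +720.0051 cm⁴
  top plate: d = 12.74829 cm → contributes +2051.14 cm⁴
  hole: d = -6.151712 cm → contributes −29.77135 cm⁴
Total I = 4192.095 cm⁴.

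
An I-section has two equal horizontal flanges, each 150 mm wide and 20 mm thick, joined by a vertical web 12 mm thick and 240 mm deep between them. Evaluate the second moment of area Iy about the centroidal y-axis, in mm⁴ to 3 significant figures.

Split into non-overlapping primitives; take the origin at the lower-left of the bounding box.
Bottom flange: 150 × 20, A = 3 000 mm², x = 75 mm, Ī = 5 625 000 mm⁴.
Web: 12 × 240, A = 2 880 mm², x = 75 mm, Ī = 34 560 mm⁴.
Top flange: 150 × 20, A = 3 000 mm², x = 75 mm, Ī = 5 625 000 mm⁴.
By symmetry the centroid is at mid-width, x̄ = 75 mm.
All pieces are centred on the centroidal y-axis, so I = ΣĪ = 11 284 560 mm⁴.

Iy ≈ 1.13 × 10⁷ mm⁴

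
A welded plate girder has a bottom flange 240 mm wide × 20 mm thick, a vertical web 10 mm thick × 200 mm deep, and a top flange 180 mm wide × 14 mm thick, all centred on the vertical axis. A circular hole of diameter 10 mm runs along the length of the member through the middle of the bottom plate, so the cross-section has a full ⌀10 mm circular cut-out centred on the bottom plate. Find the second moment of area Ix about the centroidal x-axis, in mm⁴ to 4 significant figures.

Ix ≈ 8.610 × 10⁷ mm⁴

Decompose the section into non-overlapping parts with the origin at the bottom-left of its bounding rectangle.
Bottom plate: 240 × 20, A = 4 800 mm², y = 10 mm, Ī = 160 000 mm⁴.
Web plate: 10 × 200, A = 2 000 mm², y = 120 mm, Ī = 6 666 667 mm⁴.
Top plate: 180 × 14, A = 2 520 mm², y = 227 mm, Ī = 41 160 mm⁴.
Hole (subtracted): ⌀10, A = 78.5398 mm², y = 10 mm, Ī = 490.874 mm⁴.
Centroid: ȳ = ΣA·y / ΣA = 92.9782 mm.
Transfer each piece to the centroidal x-axis using Ī + A·d² with d = y − 92.9782:
  bottom plate: d = -82.9782 mm → contributes +33 209 855 mm⁴
  web plate: d = 27.0218 mm → contributes +8 127 019 mm⁴
  top plate: d = 134.022 mm → contributes +45 304 984 mm⁴
  hole: d = -82.9782 mm → contributes −541 268 mm⁴
Total I = 86 100 591 mm⁴.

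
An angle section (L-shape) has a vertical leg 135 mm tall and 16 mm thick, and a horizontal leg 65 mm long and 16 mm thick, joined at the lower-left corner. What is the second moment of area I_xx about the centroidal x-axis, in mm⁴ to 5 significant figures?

I_xx ≈ 5.3336 × 10⁶ mm⁴

Decompose the section into non-overlapping parts with the origin at the bottom-left of its bounding rectangle.
Vertical leg: 16 × 135, A = 2 160 mm², y = 67.5 mm, Ī = 3 280 500 mm⁴.
Horizontal leg (remainder): 49 × 16, A = 784 mm², y = 8 mm, Ī = 16725.33 mm⁴.
Centroid: ȳ = ΣA·y / ΣA = 51.65489 mm.
Transfer each piece to the centroidal x-axis using Ī + A·d² with d = y − 51.65489:
  vertical leg: d = 15.84511 mm → contributes +3 822 806 mm⁴
  horizontal leg (remainder): d = -43.65489 mm → contributes +1 510 833 mm⁴
Total I = 5 333 639 mm⁴.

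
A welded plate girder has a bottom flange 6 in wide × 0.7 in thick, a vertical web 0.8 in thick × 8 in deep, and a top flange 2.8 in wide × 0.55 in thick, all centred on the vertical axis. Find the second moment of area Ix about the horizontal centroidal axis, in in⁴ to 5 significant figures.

Decompose the section into non-overlapping parts with the origin at the bottom-left of its bounding rectangle.
Bottom plate: 6 × 0.7, A = 4.2 in², y = 0.35 in, Ī = 0.1715 in⁴.
Web plate: 0.8 × 8, A = 6.4 in², y = 4.7 in, Ī = 34.13333 in⁴.
Top plate: 2.8 × 0.55, A = 1.54 in², y = 8.975 in, Ī = 0.03882083 in⁴.
Centroid: ȳ = ΣA·y / ΣA = 3.737356 in.
Transfer each piece to the horizontal centroidal axis using Ī + A·d² with d = y − 3.737356:
  bottom plate: d = -3.387356 in → contributes +48.36305 in⁴
  web plate: d = 0.9626442 in → contributes +40.06411 in⁴
  top plate: d = 5.237644 in → contributes +42.28551 in⁴
Total I = 130.7127 in⁴.

Ix ≈ 130.71 in⁴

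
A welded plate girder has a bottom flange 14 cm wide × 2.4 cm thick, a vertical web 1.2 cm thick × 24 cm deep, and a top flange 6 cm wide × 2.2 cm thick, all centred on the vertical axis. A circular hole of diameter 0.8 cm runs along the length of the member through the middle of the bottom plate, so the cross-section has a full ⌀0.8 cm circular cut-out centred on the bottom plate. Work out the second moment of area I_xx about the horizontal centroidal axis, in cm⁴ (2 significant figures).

I_xx ≈ 8500 cm⁴

Break the section into simple shapes (no overlaps), measuring from the bottom-left corner of the bounding box.
Bottom plate: 14 × 2.4, A = 33.6 cm², y = 1.2 cm, Ī = 16.13 cm⁴.
Web plate: 1.2 × 24, A = 28.8 cm², y = 14.4 cm, Ī = 1 382 cm⁴.
Top plate: 6 × 2.2, A = 13.2 cm², y = 27.5 cm, Ī = 5.324 cm⁴.
Hole (subtracted): ⌀0.8, A = 0.5027 cm², y = 1.2 cm, Ī = 0.02011 cm⁴.
Centroid: ȳ = ΣA·y / ΣA = 10.89 cm.
Transfer each piece to the horizontal centroidal axis using Ī + A·d² with d = y − 10.89:
  bottom plate: d = -9.685 cm → contributes +3 168 cm⁴
  web plate: d = 3.515 cm → contributes +1 738 cm⁴
  top plate: d = 16.61 cm → contributes +3 649 cm⁴
  hole: d = -9.685 cm → contributes −47.17 cm⁴
Total I = 8 508 cm⁴.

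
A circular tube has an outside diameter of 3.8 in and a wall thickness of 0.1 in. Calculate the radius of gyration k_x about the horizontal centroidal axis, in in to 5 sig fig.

Decompose the section into non-overlapping parts with the origin at the bottom-left of its bounding rectangle.
Outer circle: ⌀3.8, A = 11.34115 in², y = 1.9 in, Ī = 10.23539 in⁴.
Bore (subtracted): ⌀3.6, A = 10.17876 in², y = 1.9 in, Ī = 8.244796 in⁴.
By symmetry the centroid is at mid-height, ȳ = 1.9 in.
All pieces are centred on the horizontal centroidal axis, so I = ΣĪ (holes subtracted) = 1.990592 in⁴.
Radius of gyration: k = √(I/A) = √(1.990592 / 1.162389) = 1.308625 in.

k_x ≈ 1.3086 in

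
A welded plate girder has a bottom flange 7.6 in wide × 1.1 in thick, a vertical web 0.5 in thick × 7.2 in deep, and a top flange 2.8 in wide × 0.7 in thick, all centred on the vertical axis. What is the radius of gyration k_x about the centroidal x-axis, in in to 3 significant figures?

Break the section into simple shapes (no overlaps), measuring from the bottom-left corner of the bounding box.
Bottom plate: 7.6 × 1.1, A = 8.36 in², y = 0.55 in, Ī = 0.84297 in⁴.
Web plate: 0.5 × 7.2, A = 3.6 in², y = 4.7 in, Ī = 15.552 in⁴.
Top plate: 2.8 × 0.7, A = 1.96 in², y = 8.65 in, Ī = 0.080033 in⁴.
Centroid: ȳ = ΣA·y / ΣA = 2.7638 in.
Transfer each piece to the centroidal x-axis using Ī + A·d² with d = y − 2.7638:
  bottom plate: d = -2.2138 in → contributes +41.814 in⁴
  web plate: d = 1.9362 in → contributes +29.048 in⁴
  top plate: d = 5.8862 in → contributes +67.989 in⁴
Total I = 138.85 in⁴.
Radius of gyration: k = √(I/A) = √(138.85 / 13.92) = 3.1583 in.

k_x ≈ 3.16 in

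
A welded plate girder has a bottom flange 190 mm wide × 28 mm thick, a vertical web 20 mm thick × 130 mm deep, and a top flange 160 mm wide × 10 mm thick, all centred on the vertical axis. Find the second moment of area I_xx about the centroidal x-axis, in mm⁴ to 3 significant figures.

I_xx ≈ 3.51 × 10⁷ mm⁴

Decompose the section into non-overlapping parts with the origin at the bottom-left of its bounding rectangle.
Bottom plate: 190 × 28, A = 5 320 mm², y = 14 mm, Ī = 347 573 mm⁴.
Web plate: 20 × 130, A = 2 600 mm², y = 93 mm, Ī = 3 661 667 mm⁴.
Top plate: 160 × 10, A = 1 600 mm², y = 163 mm, Ī = 13 333 mm⁴.
Centroid: ȳ = ΣA·y / ΣA = 60.618 mm.
Transfer each piece to the centroidal x-axis using Ī + A·d² with d = y − 60.618:
  bottom plate: d = -46.618 mm → contributes +11 909 024 mm⁴
  web plate: d = 32.382 mm → contributes +6 388 070 mm⁴
  top plate: d = 102.38 mm → contributes +16 784 767 mm⁴
Total I = 35 081 862 mm⁴.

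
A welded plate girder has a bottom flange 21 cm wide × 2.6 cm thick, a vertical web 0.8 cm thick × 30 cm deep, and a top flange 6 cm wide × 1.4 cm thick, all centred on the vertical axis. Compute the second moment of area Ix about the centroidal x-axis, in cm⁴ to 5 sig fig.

Ix ≈ 1.1803 × 10⁴ cm⁴

Split into non-overlapping primitives; take the origin at the lower-left of the bounding box.
Bottom plate: 21 × 2.6, A = 54.6 cm², y = 1.3 cm, Ī = 30.758 cm⁴.
Web plate: 0.8 × 30, A = 24 cm², y = 17.6 cm, Ī = 1 800 cm⁴.
Top plate: 6 × 1.4, A = 8.4 cm², y = 33.3 cm, Ī = 1.372 cm⁴.
Centroid: ȳ = ΣA·y / ΣA = 8.886207 cm.
Transfer each piece to the centroidal x-axis using Ī + A·d² with d = y − 8.886207:
  bottom plate: d = -7.586207 cm → contributes +3173.017 cm⁴
  web plate: d = 8.713793 cm → contributes +3622.325 cm⁴
  top plate: d = 24.41379 cm → contributes +5008.052 cm⁴
Total I = 11803.39 cm⁴.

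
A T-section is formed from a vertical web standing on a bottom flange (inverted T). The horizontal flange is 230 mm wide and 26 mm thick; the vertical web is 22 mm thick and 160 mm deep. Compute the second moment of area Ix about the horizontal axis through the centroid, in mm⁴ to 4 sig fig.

Split into non-overlapping primitives; take the origin at the lower-left of the bounding box.
Flange: 230 × 26, A = 5 980 mm², y = 13 mm, Ī = 336 873 mm⁴.
Web: 22 × 160, A = 3 520 mm², y = 106 mm, Ī = 7 509 333 mm⁴.
Centroid: ȳ = ΣA·y / ΣA = 47.4589 mm.
Transfer each piece to the horizontal axis through the centroid using Ī + A·d² with d = y − 47.4589:
  flange: d = -34.4589 mm → contributes +7 437 639 mm⁴
  web: d = 58.5411 mm → contributes +19 572 566 mm⁴
Total I = 27 010 206 mm⁴.

Ix ≈ 2.701 × 10⁷ mm⁴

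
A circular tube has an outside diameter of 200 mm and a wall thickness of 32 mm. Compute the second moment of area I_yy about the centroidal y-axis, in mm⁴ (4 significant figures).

Break the section into simple shapes (no overlaps), measuring from the bottom-left corner of the bounding box.
Outer circle: ⌀200, A = 31415.9 mm², x = 100 mm, Ī = 78 539 816 mm⁴.
Bore (subtracted): ⌀136, A = 14526.7 mm², x = 100 mm, Ī = 16 792 893 mm⁴.
By symmetry the centroid is at mid-width, x̄ = 100 mm.
All pieces are centred on the centroidal y-axis, so I = ΣĪ (holes subtracted) = 61 746 923 mm⁴.

I_yy ≈ 6.175 × 10⁷ mm⁴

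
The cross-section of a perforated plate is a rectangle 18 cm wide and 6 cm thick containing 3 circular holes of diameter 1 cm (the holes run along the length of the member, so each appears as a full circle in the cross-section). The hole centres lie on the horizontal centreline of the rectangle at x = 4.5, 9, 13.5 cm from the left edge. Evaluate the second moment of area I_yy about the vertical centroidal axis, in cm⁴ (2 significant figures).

I_yy ≈ 2900 cm⁴

Treat the section as a set of non-overlapping primitives; coordinates are from the bounding-box lower-left.
Plate: 18 × 6, A = 108 cm², x = 9 cm, Ī = 2 916 cm⁴.
Hole 1 (subtracted): ⌀1, A = 0.7854 cm², x = 4.5 cm, Ī = 0.04909 cm⁴.
Hole 2 (subtracted): ⌀1, A = 0.7854 cm², x = 9 cm, Ī = 0.04909 cm⁴.
Hole 3 (subtracted): ⌀1, A = 0.7854 cm², x = 13.5 cm, Ī = 0.04909 cm⁴.
By symmetry the centroid is at mid-width, x̄ = 9 cm.
Transfer each piece to the vertical centroidal axis using Ī + A·d² with d = x − 9:
  plate: d = 0 cm → contributes +2 916 cm⁴
  hole 1: d = -4.5 cm → contributes −15.95 cm⁴
  hole 2: d = 0 cm → contributes −0.04909 cm⁴
  hole 3: d = 4.5 cm → contributes −15.95 cm⁴
Total I = 2 884 cm⁴.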